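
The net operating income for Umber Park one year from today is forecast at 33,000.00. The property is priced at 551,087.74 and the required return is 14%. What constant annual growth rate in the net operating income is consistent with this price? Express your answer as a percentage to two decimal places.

P = D₁/(r−g) ⇒ g = r − D₁/P = 0.14 − 33,000.00/551,087.74 = 0.080118

8.01%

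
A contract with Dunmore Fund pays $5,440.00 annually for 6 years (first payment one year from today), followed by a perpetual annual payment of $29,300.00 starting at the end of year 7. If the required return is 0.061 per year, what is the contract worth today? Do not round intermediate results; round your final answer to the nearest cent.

PV of 6-year annuity: $5,440.00 × [1 − (1+0.061)^−6] / 0.061 = 26666.40375
Perpetuity value at year 6: $29,300.00 / 0.061 = 480327.86885
PV of perpetuity: 480327.86885 / (1+0.061)^6 = 336701.83397
Total PV = 26666.40375 + 336701.83397 = 363368.23771

$363368.24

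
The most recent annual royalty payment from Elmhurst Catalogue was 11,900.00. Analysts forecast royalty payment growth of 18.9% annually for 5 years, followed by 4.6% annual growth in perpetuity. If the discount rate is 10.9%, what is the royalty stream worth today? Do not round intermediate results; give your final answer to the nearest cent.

D_1 = 14149.10000
D_2 = 16823.27990
D_3 = 20002.87980
D_4 = 23783.42408
D_5 = 28278.49124
Terminal value at year 5: TV = D_5×(1+g_2)/(r−g_2) = 29579.30183/0.063 = 469512.72749
P_0 = D_1/(1+r)^1 + D_2/(1+r)^2 + D_3/(1+r)^3 + D_4/(1+r)^4 + D_5/(1+r)^5 + TV/(1+r)^5
    = 12758.43102 + 13678.78673 + 14665.53419 + 15723.46272 + 16857.70710 + 279891.45437 = 353575.37613

353575.38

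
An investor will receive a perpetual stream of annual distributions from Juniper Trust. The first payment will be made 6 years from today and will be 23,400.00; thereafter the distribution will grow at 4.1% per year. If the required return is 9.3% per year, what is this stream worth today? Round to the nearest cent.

Value at end of year 5: C₁ / (r − g) = 23,400.00 / (0.093 − 0.041) = 450,000.0000
Discount to today: PV = 450,000.0000 / (1 + 0.093)^5 = 450,000.0000 / 1.559915 = 288,477.34

288477.34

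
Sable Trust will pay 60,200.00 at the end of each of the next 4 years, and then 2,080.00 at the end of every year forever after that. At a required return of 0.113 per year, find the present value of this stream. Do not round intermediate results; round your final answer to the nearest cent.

PV of 4-year annuity: 60,200.00 × [1 − (1+0.113)^−4] / 0.113 = 185577.19908
Perpetuity value at year 4: 2,080.00 / 0.113 = 18407.07965
PV of perpetuity: 18407.07965 / (1+0.113)^4 = 11995.10998
Total PV = 185577.19908 + 11995.10998 = 197572.30905

197572.31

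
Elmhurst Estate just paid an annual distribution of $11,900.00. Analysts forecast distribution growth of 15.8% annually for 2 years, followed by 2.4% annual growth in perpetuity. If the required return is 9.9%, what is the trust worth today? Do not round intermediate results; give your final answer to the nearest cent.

D_1 = 13780.20000
D_2 = 15957.47160
Terminal value at year 2: TV = D_2×(1+g_2)/(r−g_2) = 16340.45092/0.075 = 217872.67891
P_0 = D_1/(1+r)^1 + D_2/(1+r)^2 + TV/(1+r)^2
    = 12538.85350 + 13212.00396 + 180387.89412 = 206138.75159

$206138.75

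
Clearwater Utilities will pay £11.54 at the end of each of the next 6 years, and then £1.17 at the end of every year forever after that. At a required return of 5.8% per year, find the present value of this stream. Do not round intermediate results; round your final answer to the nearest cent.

£71.49

PV of 6-year annuity: £11.54 × [1 − (1+0.058)^−6] / 0.058 = 57.10426
Perpetuity value at year 6: £1.17 / 0.058 = 20.17241
PV of perpetuity: 20.17241 / (1+0.058)^6 = 14.38281
Total PV = 57.10426 + 14.38281 = 71.48707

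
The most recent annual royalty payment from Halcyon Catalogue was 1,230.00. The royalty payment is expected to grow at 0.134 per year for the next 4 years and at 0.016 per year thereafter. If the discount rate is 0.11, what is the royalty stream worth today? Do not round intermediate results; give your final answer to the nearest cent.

19673.85

D_1 = 1394.82000
D_2 = 1581.72588
D_3 = 1793.67715
D_4 = 2034.02989
Terminal value at year 4: TV = D_4×(1+g_2)/(r−g_2) = 2066.57436/0.094 = 21984.83366
P_0 = D_1/(1+r)^1 + D_2/(1+r)^2 + D_3/(1+r)^3 + D_4/(1+r)^4 + TV/(1+r)^4
    = 1256.59459 + 1283.76421 + 1311.52127 + 1339.87849 + 14482.09089 = 19673.84945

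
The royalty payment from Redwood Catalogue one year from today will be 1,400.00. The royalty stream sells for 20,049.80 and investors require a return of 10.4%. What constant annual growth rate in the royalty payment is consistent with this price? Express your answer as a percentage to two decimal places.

P = D₁/(r−g) ⇒ g = r − D₁/P = 0.104 − 1,400.00/20,049.80 = 0.034174

3.42%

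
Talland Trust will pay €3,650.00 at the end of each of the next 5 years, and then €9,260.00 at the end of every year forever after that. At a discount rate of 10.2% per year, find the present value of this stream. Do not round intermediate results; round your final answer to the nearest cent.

PV of 5-year annuity: €3,650.00 × [1 − (1+0.102)^−5] / 0.102 = 13765.96630
Perpetuity value at year 5: €9,260.00 / 0.102 = 90784.31373
PV of perpetuity: 90784.31373 / (1+0.102)^5 = 55860.24579
Total PV = 13765.96630 + 55860.24579 = 69626.21210

€69626.21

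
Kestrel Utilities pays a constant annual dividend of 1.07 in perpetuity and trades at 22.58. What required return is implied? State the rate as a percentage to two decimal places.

P = C/r ⇒ r = C/P = 1.07/22.58 = 0.047387

4.74%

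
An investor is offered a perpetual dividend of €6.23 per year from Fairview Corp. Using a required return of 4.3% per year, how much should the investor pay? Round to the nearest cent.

Level perpetuity: PV = C / r = €6.23 / 0.043 = €144.88

€144.88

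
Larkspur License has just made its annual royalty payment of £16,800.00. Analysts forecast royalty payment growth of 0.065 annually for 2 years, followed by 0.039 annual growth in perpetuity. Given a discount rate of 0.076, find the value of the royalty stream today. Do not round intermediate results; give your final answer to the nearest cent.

£495252.29

D_1 = 17892.00000
D_2 = 19054.98000
Terminal value at year 2: TV = D_2×(1+g_2)/(r−g_2) = 19798.12422/0.037 = 535084.43838
P_0 = D_1/(1+r)^1 + D_2/(1+r)^2 + TV/(1+r)^2
    = 16628.25279 + 16458.26136 + 462165.77160 = 495252.28574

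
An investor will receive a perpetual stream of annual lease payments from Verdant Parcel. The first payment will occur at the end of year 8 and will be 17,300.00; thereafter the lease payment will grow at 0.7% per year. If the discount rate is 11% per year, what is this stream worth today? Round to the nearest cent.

80899.91

Value at end of year 7: C₁ / (r − g) = 17,300.00 / (0.11 − 0.007) = 167,961.1650
Discount to today: PV = 167,961.1650 / (1 + 0.11)^7 = 167,961.1650 / 2.076160 = 80,899.91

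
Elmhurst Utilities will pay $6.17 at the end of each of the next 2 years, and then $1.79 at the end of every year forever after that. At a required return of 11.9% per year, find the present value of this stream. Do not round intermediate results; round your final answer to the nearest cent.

PV of 2-year annuity: $6.17 × [1 − (1+0.119)^−2] / 0.119 = 10.44133
Perpetuity value at year 2: $1.79 / 0.119 = 15.04202
PV of perpetuity: 15.04202 / (1+0.119)^2 = 12.01285
Total PV = 10.44133 + 12.01285 = 22.45418

$22.45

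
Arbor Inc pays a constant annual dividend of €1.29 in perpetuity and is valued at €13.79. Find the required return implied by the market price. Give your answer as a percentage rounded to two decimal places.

9.35%

P = C/r ⇒ r = C/P = €1.29/€13.79 = 0.093546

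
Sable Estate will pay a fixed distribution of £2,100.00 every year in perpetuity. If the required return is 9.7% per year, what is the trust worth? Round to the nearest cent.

Level perpetuity: PV = C / r = £2,100.00 / 0.097 = £21,649.48

£21649.48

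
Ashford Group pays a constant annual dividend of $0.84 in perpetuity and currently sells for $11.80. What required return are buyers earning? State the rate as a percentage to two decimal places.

7.12%

P = C/r ⇒ r = C/P = $0.84/$11.80 = 0.071186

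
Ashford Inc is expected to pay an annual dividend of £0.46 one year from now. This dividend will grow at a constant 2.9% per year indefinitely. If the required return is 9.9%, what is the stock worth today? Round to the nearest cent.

Growing perpetuity: P = D₁ / (r − g) = £0.4600 / (0.099 − 0.029) = £6.57

£6.57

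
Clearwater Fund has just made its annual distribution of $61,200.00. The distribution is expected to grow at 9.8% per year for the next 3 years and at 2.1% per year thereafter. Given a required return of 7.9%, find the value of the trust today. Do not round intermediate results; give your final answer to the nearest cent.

D_1 = 67197.60000
D_2 = 73782.96480
D_3 = 81013.69535
Terminal value at year 3: TV = D_3×(1+g_2)/(r−g_2) = 82714.98295/0.058 = 1426120.39574
P_0 = D_1/(1+r)^1 + D_2/(1+r)^2 + D_3/(1+r)^3 + TV/(1+r)^3
    = 62277.66450 + 63374.30549 + 64490.25712 + 1135250.90547 = 1325393.13258

$1325393.13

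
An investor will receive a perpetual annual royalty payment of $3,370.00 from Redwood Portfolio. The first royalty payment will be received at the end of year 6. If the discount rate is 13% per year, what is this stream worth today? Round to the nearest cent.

Value at end of year 5: C / r = $3,370.00 / 0.13 = $25,923.0769
Discount to today: PV = $25,923.0769 / (1 + 0.13)^5 = $25,923.0769 / 1.842435 = $14,070.01

$14070.01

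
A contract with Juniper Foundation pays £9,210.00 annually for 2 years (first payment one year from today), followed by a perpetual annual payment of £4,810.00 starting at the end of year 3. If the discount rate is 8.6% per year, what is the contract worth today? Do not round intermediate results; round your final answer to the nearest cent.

PV of 2-year annuity: £9,210.00 × [1 − (1+0.086)^−2] / 0.086 = 16289.74492
Perpetuity value at year 2: £4,810.00 / 0.086 = 55930.23256
PV of perpetuity: 55930.23256 / (1+0.086)^2 = 47422.77620
Total PV = 16289.74492 + 47422.77620 = 63712.52112

£63712.52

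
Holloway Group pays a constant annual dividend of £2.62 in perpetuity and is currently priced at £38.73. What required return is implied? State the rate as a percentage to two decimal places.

6.76%

P = C/r ⇒ r = C/P = £2.62/£38.73 = 0.067648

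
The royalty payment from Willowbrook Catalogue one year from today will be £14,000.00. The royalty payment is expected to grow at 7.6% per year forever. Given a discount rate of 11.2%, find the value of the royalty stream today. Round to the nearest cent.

£388888.89

Growing perpetuity: P = D₁ / (r − g) = £14,000.0000 / (0.112 − 0.076) = £388,888.89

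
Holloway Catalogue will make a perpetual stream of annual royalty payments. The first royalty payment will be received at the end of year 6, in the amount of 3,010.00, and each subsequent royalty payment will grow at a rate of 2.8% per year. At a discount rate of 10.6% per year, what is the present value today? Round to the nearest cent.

23318.27

Value at end of year 5: C₁ / (r − g) = 3,010.00 / (0.106 − 0.028) = 38,589.7436
Discount to today: PV = 38,589.7436 / (1 + 0.106)^5 = 38,589.7436 / 1.654915 = 23,318.27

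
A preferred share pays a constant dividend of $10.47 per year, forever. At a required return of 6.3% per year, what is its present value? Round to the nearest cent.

$166.19

Level perpetuity: PV = C / r = $10.47 / 0.063 = $166.19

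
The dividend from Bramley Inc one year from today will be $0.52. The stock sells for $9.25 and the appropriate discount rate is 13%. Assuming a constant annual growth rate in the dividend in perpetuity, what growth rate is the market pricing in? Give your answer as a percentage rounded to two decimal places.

P = D₁/(r−g) ⇒ g = r − D₁/P = 0.13 − $0.52/$9.25 = 0.073784

7.38%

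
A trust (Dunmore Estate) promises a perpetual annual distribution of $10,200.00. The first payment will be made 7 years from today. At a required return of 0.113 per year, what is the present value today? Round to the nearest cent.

Value at end of year 6: C / r = $10,200.00 / 0.113 = $90,265.4867
Discount to today: PV = $90,265.4867 / (1 + 0.113)^6 = $90,265.4867 / 1.900951 = $47,484.38

$47484.38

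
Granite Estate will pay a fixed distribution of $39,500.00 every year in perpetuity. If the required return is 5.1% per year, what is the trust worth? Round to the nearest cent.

Level perpetuity: PV = C / r = $39,500.00 / 0.051 = $774,509.80

$774509.80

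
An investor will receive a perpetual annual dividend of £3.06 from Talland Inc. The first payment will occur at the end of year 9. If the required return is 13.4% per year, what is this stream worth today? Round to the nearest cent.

Value at end of year 8: C / r = £3.06 / 0.134 = £22.8358
Discount to today: PV = £22.8358 / (1 + 0.134)^8 = £22.8358 / 2.734667 = £8.35

£8.35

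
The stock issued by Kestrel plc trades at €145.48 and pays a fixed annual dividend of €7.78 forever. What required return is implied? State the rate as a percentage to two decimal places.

5.35%

P = C/r ⇒ r = C/P = €7.78/€145.48 = 0.053478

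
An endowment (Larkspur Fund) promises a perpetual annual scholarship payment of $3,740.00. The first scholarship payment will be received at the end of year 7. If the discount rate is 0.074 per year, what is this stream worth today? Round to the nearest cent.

Value at end of year 6: C / r = $3,740.00 / 0.074 = $50,540.5405
Discount to today: PV = $50,540.5405 / (1 + 0.074)^6 = $50,540.5405 / 1.534708 = $32,931.70

$32931.70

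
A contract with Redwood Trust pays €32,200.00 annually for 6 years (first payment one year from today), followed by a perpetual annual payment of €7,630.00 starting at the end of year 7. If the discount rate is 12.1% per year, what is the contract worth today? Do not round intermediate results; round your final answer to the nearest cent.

PV of 6-year annuity: €32,200.00 × [1 − (1+0.121)^−6] / 0.121 = 132013.21743
Perpetuity value at year 6: €7,630.00 / 0.121 = 63057.85124
PV of perpetuity: 63057.85124 / (1+0.121)^6 = 31776.45841
Total PV = 132013.21743 + 31776.45841 = 163789.67585

€163789.68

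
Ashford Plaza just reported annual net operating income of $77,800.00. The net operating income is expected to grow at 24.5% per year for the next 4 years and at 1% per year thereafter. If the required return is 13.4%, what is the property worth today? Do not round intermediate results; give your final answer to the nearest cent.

$1315850.59

D_1 = 96861.00000
D_2 = 120591.94500
D_3 = 150136.97153
D_4 = 186920.52955
Terminal value at year 4: TV = D_4×(1+g_2)/(r−g_2) = 188789.73484/0.124 = 1522497.86165
P_0 = D_1/(1+r)^1 + D_2/(1+r)^2 + D_3/(1+r)^3 + D_4/(1+r)^4 + TV/(1+r)^4
    = 85415.34392 + 93776.10509 + 102955.24765 + 113032.87772 + 920671.02010 = 1315850.59448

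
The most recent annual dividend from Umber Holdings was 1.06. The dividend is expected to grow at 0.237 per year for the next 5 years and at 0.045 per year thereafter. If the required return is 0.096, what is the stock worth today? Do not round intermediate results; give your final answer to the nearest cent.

47.51

D_1 = 1.31122
D_2 = 1.62198
D_3 = 2.00639
D_4 = 2.48190
D_5 = 3.07011
Terminal value at year 5: TV = D_5×(1+g_2)/(r−g_2) = 3.20827/0.051 = 62.90722
P_0 = D_1/(1+r)^1 + D_2/(1+r)^2 + D_3/(1+r)^3 + D_4/(1+r)^4 + D_5/(1+r)^5 + TV/(1+r)^5
    = 1.19637 + 1.35028 + 1.52399 + 1.72006 + 1.94134 + 39.77844 = 47.51048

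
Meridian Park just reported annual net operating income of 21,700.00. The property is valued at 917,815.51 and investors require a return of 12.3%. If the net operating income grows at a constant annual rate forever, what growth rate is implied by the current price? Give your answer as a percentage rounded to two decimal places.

P = D₀(1+g)/(r−g) ⇒ P(r−g) = D₀(1+g) ⇒ g(P+D₀) = P·r − D₀
g = (P·r − D₀)/(P + D₀) = (917,815.51×0.123 − 21,700.00) / (917,815.51 + 21,700.00) = 0.097062

9.71%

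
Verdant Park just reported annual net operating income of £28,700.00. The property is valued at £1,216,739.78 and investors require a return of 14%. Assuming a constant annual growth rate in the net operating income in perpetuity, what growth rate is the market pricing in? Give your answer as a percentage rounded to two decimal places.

P = D₀(1+g)/(r−g) ⇒ P(r−g) = D₀(1+g) ⇒ g(P+D₀) = P·r − D₀
g = (P·r − D₀)/(P + D₀) = (£1,216,739.78×0.14 − £28,700.00) / (£1,216,739.78 + £28,700.00) = 0.113730

11.37%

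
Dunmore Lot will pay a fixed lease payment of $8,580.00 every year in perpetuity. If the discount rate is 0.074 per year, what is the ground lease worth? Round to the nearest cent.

$115945.95

Level perpetuity: PV = C / r = $8,580.00 / 0.074 = $115,945.95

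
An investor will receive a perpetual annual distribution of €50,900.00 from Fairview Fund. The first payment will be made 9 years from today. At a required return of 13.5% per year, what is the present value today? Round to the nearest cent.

€136904.31

Value at end of year 8: C / r = €50,900.00 / 0.135 = €377,037.0370
Discount to today: PV = €377,037.0370 / (1 + 0.135)^8 = €377,037.0370 / 2.754019 = €136,904.31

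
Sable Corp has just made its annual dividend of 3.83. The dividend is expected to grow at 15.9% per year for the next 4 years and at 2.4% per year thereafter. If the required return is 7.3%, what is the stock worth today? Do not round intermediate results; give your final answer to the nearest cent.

127.60

D_1 = 4.43897
D_2 = 5.14477
D_3 = 5.96278
D_4 = 6.91087
Terminal value at year 4: TV = D_4×(1+g_2)/(r−g_2) = 7.07673/0.049 = 144.42301
P_0 = D_1/(1+r)^1 + D_2/(1+r)^2 + D_3/(1+r)^3 + D_4/(1+r)^4 + TV/(1+r)^4
    = 4.13697 + 4.46855 + 4.82670 + 5.21355 + 108.95258 = 127.59834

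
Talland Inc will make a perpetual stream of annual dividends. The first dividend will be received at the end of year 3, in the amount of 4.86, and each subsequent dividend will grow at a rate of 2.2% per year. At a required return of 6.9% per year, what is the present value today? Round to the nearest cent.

Value at end of year 2: C₁ / (r − g) = 4.86 / (0.069 − 0.022) = 103.4043
Discount to today: PV = 103.4043 / (1 + 0.069)^2 = 103.4043 / 1.142761 = 90.49

90.49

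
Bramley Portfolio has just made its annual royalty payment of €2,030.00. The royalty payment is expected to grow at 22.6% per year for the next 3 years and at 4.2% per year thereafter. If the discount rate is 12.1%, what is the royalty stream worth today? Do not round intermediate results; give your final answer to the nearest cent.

€42329.82

D_1 = 2488.78000
D_2 = 3051.24428
D_3 = 3740.82549
Terminal value at year 3: TV = D_3×(1+g_2)/(r−g_2) = 3897.94016/0.079 = 49341.01466
P_0 = D_1/(1+r)^1 + D_2/(1+r)^2 + D_3/(1+r)^3 + TV/(1+r)^3
    = 2220.14273 + 2428.09544 + 2655.52632 + 35026.05605 = 42329.82054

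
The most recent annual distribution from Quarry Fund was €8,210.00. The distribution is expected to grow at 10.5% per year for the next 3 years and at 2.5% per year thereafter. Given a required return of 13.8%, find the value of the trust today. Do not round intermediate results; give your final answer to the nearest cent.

€91407.65

D_1 = 9072.05000
D_2 = 10024.61525
D_3 = 11077.19985
Terminal value at year 3: TV = D_3×(1+g_2)/(r−g_2) = 11354.12985/0.113 = 100479.02520
P_0 = D_1/(1+r)^1 + D_2/(1+r)^2 + D_3/(1+r)^3 + TV/(1+r)^3
    = 7971.92443 + 7740.75263 + 7516.28441 + 68178.68601 = 91407.64748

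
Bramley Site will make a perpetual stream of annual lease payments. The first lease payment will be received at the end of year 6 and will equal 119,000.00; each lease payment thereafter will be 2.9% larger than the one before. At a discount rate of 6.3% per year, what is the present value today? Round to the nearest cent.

Value at end of year 5: C₁ / (r − g) = 119,000.00 / (0.063 − 0.029) = 3,500,000.0000
Discount to today: PV = 3,500,000.0000 / (1 + 0.063)^5 = 3,500,000.0000 / 1.357270 = 2,578,705.35

2578705.35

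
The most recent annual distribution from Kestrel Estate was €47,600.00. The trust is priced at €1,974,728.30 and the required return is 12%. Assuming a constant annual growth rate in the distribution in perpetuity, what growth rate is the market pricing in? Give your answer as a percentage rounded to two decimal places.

9.36%

P = D₀(1+g)/(r−g) ⇒ P(r−g) = D₀(1+g) ⇒ g(P+D₀) = P·r − D₀
g = (P·r − D₀)/(P + D₀) = (€1,974,728.30×0.12 − €47,600.00) / (€1,974,728.30 + €47,600.00) = 0.093638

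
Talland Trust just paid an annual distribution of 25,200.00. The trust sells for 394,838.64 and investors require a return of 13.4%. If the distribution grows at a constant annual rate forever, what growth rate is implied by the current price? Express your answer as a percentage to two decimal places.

6.60%

P = D₀(1+g)/(r−g) ⇒ P(r−g) = D₀(1+g) ⇒ g(P+D₀) = P·r − D₀
g = (P·r − D₀)/(P + D₀) = (394,838.64×0.134 − 25,200.00) / (394,838.64 + 25,200.00) = 0.065966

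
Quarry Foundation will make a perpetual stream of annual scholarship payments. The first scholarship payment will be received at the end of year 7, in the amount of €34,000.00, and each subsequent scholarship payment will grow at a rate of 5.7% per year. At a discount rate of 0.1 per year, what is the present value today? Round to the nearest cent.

€446328.22

Value at end of year 6: C₁ / (r − g) = €34,000.00 / (0.1 − 0.057) = €790,697.6744
Discount to today: PV = €790,697.6744 / (1 + 0.1)^6 = €790,697.6744 / 1.771561 = €446,328.22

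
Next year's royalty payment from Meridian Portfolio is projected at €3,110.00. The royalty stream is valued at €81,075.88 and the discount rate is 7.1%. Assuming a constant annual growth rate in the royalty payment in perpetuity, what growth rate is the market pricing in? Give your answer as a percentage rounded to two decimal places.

3.26%

P = D₁/(r−g) ⇒ g = r − D₁/P = 0.071 − €3,110.00/€81,075.88 = 0.032641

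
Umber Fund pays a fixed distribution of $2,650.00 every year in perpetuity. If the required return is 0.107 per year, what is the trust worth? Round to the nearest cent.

$24766.36

Level perpetuity: PV = C / r = $2,650.00 / 0.107 = $24,766.36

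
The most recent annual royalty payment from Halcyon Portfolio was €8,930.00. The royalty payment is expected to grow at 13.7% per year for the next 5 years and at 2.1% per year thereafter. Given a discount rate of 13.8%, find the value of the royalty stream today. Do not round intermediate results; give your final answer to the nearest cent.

D_1 = 10153.41000
D_2 = 11544.42717
D_3 = 13126.01369
D_4 = 14924.27757
D_5 = 16968.90359
Terminal value at year 5: TV = D_5×(1+g_2)/(r−g_2) = 17325.25057/0.117 = 148079.06470
P_0 = D_1/(1+r)^1 + D_2/(1+r)^2 + D_3/(1+r)^3 + D_4/(1+r)^4 + D_5/(1+r)^5 + TV/(1+r)^5
    = 8922.15290 + 8914.31270 + 8906.47938 + 8898.65295 + 8890.83339 + 77585.81962 = 122118.25093

€122118.25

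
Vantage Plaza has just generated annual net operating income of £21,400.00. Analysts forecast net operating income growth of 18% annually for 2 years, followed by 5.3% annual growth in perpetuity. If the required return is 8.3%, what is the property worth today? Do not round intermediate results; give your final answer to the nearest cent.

D_1 = 25252.00000
D_2 = 29797.36000
Terminal value at year 2: TV = D_2×(1+g_2)/(r−g_2) = 31376.62008/0.03 = 1045887.33600
P_0 = D_1/(1+r)^1 + D_2/(1+r)^2 + TV/(1+r)^2
    = 23316.71283 + 25405.09801 + 891718.94016 = 940440.75100

£940440.75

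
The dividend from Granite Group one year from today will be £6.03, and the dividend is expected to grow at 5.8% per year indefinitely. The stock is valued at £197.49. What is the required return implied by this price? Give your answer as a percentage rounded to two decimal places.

8.85%

P = D₁/(r − g) ⇒ r = D₁/P + g = £6.0300/£197.49 + 0.058 = 0.030533 + 0.058 = 0.088533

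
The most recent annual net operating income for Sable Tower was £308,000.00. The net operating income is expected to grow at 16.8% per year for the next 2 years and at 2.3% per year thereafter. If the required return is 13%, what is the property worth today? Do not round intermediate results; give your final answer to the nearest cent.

£3793512.53

D_1 = 359744.00000
D_2 = 420180.99200
Terminal value at year 2: TV = D_2×(1+g_2)/(r−g_2) = 429845.15482/0.107 = 4017244.43753
P_0 = D_1/(1+r)^1 + D_2/(1+r)^2 + TV/(1+r)^2
    = 318357.52212 + 329063.35030 + 3146091.65756 = 3793512.52998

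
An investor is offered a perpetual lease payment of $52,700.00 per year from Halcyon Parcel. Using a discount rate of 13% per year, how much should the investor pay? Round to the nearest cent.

$405384.62

Level perpetuity: PV = C / r = $52,700.00 / 0.13 = $405,384.62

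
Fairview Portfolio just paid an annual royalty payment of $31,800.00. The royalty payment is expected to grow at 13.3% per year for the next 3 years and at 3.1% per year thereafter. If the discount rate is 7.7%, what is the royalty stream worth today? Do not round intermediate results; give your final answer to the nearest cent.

$935463.80

D_1 = 36029.40000
D_2 = 40821.31020
D_3 = 46250.54446
Terminal value at year 3: TV = D_3×(1+g_2)/(r−g_2) = 47684.31133/0.046 = 1036615.46380
P_0 = D_1/(1+r)^1 + D_2/(1+r)^2 + D_3/(1+r)^3 + TV/(1+r)^3
    = 33453.48189 + 35192.93871 + 37022.84081 + 829794.54079 = 935463.80220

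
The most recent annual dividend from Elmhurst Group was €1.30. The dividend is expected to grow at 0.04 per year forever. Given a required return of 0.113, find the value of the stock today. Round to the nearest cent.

D₁ = D₀ × (1 + g) = €1.30 × 1.04 = €1.3520
Growing perpetuity: P = D₁ / (r − g) = €1.3520 / (0.113 − 0.04) = €18.52

€18.52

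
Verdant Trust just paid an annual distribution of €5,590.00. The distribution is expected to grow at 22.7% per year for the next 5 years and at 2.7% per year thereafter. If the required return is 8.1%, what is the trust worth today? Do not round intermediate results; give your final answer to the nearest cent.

D_1 = 6858.93000
D_2 = 8415.90711
D_3 = 10326.31802
D_4 = 12670.39222
D_5 = 15546.57125
Terminal value at year 5: TV = D_5×(1+g_2)/(r−g_2) = 15966.32867/0.054 = 295672.75319
P_0 = D_1/(1+r)^1 + D_2/(1+r)^2 + D_3/(1+r)^3 + D_4/(1+r)^4 + D_5/(1+r)^5 + TV/(1+r)^5
    = 6344.98612 + 7201.94077 + 8174.63582 + 9278.70320 + 10531.88605 + 200300.86995 = 241833.02192

€241833.02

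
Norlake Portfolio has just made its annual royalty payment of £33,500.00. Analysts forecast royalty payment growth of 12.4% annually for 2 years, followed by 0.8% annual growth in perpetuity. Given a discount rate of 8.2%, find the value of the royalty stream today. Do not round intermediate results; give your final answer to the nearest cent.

D_1 = 37654.00000
D_2 = 42323.09600
Terminal value at year 2: TV = D_2×(1+g_2)/(r−g_2) = 42661.68077/0.074 = 576509.19957
P_0 = D_1/(1+r)^1 + D_2/(1+r)^2 + TV/(1+r)^2
    = 34800.36969 + 36151.21583 + 492438.18318 = 563389.76870

£563389.77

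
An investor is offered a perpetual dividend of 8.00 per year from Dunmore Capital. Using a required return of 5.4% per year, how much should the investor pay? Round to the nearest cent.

Level perpetuity: PV = C / r = 8.00 / 0.054 = 148.15

148.15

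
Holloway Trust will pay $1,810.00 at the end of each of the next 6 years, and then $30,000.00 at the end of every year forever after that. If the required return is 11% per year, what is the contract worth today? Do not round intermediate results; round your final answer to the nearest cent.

$153468.41

PV of 6-year annuity: $1,810.00 × [1 − (1+0.11)^−6] / 0.11 = 7657.27352
Perpetuity value at year 6: $30,000.00 / 0.11 = 272727.27273
PV of perpetuity: 272727.27273 / (1+0.11)^6 = 145811.13712
Total PV = 7657.27352 + 145811.13712 = 153468.41063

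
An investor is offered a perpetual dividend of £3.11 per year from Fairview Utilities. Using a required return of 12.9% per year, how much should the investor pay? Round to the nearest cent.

Level perpetuity: PV = C / r = £3.11 / 0.129 = £24.11

£24.11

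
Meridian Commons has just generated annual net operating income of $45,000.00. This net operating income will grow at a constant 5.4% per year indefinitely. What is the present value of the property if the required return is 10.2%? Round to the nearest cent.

$988125.00

D₁ = D₀ × (1 + g) = $45,000.00 × 1.054 = $47,430.0000
Growing perpetuity: P = D₁ / (r − g) = $47,430.0000 / (0.102 − 0.054) = $988,125.00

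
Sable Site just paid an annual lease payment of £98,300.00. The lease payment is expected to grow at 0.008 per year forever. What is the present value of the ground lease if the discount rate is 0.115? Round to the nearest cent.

D₁ = D₀ × (1 + g) = £98,300.00 × 1.008 = £99,086.4000
Growing perpetuity: P = D₁ / (r − g) = £99,086.4000 / (0.115 − 0.008) = £926,041.12

£926041.12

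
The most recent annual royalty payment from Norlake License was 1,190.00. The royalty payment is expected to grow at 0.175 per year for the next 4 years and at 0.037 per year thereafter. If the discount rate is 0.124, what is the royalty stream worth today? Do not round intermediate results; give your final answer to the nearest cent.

D_1 = 1398.25000
D_2 = 1642.94375
D_3 = 1930.45891
D_4 = 2268.28921
Terminal value at year 4: TV = D_4×(1+g_2)/(r−g_2) = 2352.21592/0.087 = 27036.96455
P_0 = D_1/(1+r)^1 + D_2/(1+r)^2 + D_3/(1+r)^3 + D_4/(1+r)^4 + TV/(1+r)^4
    = 1243.99466 + 1300.43926 + 1359.44496 + 1421.12796 + 16939.19185 = 22264.19868

22264.20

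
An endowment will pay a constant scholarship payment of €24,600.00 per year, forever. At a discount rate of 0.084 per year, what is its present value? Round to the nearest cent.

Level perpetuity: PV = C / r = €24,600.00 / 0.084 = €292,857.14

€292857.14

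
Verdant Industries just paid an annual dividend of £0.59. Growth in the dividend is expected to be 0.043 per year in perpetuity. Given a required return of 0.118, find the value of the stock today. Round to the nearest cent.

D₁ = D₀ × (1 + g) = £0.59 × 1.043 = £0.6154
Growing perpetuity: P = D₁ / (r − g) = £0.6154 / (0.118 − 0.043) = £8.20

£8.20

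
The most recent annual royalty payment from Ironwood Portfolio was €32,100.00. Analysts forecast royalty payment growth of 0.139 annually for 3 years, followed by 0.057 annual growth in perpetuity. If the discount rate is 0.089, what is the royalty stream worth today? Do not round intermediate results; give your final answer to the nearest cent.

D_1 = 36561.90000
D_2 = 41644.00410
D_3 = 47432.52067
Terminal value at year 3: TV = D_3×(1+g_2)/(r−g_2) = 50136.17435/0.032 = 1566755.44838
P_0 = D_1/(1+r)^1 + D_2/(1+r)^2 + D_3/(1+r)^3 + TV/(1+r)^3
    = 33573.82920 + 35115.32733 + 36727.60131 + 1213158.58077 = 1318575.33861

€1318575.34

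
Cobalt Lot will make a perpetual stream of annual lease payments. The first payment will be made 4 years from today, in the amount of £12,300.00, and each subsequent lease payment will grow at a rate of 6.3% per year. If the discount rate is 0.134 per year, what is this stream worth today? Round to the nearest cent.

Value at end of year 3: C₁ / (r − g) = £12,300.00 / (0.134 − 0.063) = £173,239.4366
Discount to today: PV = £173,239.4366 / (1 + 0.134)^3 = £173,239.4366 / 1.458274 = £118,797.58

£118797.58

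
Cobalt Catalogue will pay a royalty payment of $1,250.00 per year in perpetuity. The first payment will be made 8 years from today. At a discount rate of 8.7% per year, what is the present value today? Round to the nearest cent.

$8012.79

Value at end of year 7: C / r = $1,250.00 / 0.087 = $14,367.8161
Discount to today: PV = $14,367.8161 / (1 + 0.087)^7 = $14,367.8161 / 1.793109 = $8,012.79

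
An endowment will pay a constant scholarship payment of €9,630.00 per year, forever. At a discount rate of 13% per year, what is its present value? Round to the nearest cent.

Level perpetuity: PV = C / r = €9,630.00 / 0.13 = €74,076.92

€74076.92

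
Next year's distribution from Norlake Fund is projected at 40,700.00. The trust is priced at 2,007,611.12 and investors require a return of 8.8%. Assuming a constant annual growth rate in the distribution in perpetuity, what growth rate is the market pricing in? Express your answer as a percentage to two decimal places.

6.77%

P = D₁/(r−g) ⇒ g = r − D₁/P = 0.088 − 40,700.00/2,007,611.12 = 0.067727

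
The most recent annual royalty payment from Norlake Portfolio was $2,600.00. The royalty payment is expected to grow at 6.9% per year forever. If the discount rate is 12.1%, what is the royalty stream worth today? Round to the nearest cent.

D₁ = D₀ × (1 + g) = $2,600.00 × 1.069 = $2,779.4000
Growing perpetuity: P = D₁ / (r − g) = $2,779.4000 / (0.121 − 0.069) = $53,450.00

$53450.00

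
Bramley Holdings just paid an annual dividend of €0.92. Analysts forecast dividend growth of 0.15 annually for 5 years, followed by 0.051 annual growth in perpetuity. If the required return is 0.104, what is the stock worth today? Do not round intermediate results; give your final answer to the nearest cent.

€27.58

D_1 = 1.05800
D_2 = 1.21670
D_3 = 1.39921
D_4 = 1.60909
D_5 = 1.85045
Terminal value at year 5: TV = D_5×(1+g_2)/(r−g_2) = 1.94482/0.053 = 36.69475
P_0 = D_1/(1+r)^1 + D_2/(1+r)^2 + D_3/(1+r)^3 + D_4/(1+r)^4 + D_5/(1+r)^5 + TV/(1+r)^5
    = 0.95833 + 0.99826 + 1.03986 + 1.08319 + 1.12832 + 22.37477 = 27.58273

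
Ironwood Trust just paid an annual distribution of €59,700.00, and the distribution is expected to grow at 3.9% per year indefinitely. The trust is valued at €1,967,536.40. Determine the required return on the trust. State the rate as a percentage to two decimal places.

7.05%

D₁ = €59,700.00 × 1.039 = €62,028.3000
P = D₁/(r − g) ⇒ r = D₁/P + g = €62,028.3000/€1,967,536.40 + 0.039 = 0.031526 + 0.039 = 0.070526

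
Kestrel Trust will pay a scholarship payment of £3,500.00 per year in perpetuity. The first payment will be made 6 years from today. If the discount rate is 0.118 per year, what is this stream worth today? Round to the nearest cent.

Value at end of year 5: C / r = £3,500.00 / 0.118 = £29,661.0169
Discount to today: PV = £29,661.0169 / (1 + 0.118)^5 = £29,661.0169 / 1.746663 = £16,981.54

£16981.54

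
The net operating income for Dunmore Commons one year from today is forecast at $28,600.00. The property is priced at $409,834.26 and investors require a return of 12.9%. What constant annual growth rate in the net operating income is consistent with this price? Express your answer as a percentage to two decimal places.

5.92%

P = D₁/(r−g) ⇒ g = r − D₁/P = 0.129 − $28,600.00/$409,834.26 = 0.059216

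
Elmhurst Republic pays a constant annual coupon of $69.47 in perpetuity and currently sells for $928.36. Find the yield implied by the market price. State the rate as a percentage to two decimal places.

7.48%

P = C/r ⇒ r = C/P = $69.47/$928.36 = 0.074831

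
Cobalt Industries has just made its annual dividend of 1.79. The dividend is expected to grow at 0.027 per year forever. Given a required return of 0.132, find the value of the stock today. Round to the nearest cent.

17.51

D₁ = D₀ × (1 + g) = 1.79 × 1.027 = 1.8383
Growing perpetuity: P = D₁ / (r − g) = 1.8383 / (0.132 − 0.027) = 17.51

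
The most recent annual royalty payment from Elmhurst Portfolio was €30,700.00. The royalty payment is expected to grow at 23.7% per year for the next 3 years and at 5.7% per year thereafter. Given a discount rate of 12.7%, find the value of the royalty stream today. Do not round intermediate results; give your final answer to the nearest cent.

D_1 = 37975.90000
D_2 = 46976.18830
D_3 = 58109.54493
Terminal value at year 3: TV = D_3×(1+g_2)/(r−g_2) = 61421.78899/0.07 = 877454.12840
P_0 = D_1/(1+r)^1 + D_2/(1+r)^2 + D_3/(1+r)^3 + TV/(1+r)^3
    = 33696.45075 + 36985.36786 + 40595.29729 + 612988.98911 = 724266.10502

€724266.11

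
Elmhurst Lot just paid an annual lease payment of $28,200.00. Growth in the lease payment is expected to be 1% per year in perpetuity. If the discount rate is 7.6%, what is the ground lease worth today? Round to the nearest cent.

D₁ = D₀ × (1 + g) = $28,200.00 × 1.01 = $28,482.0000
Growing perpetuity: P = D₁ / (r − g) = $28,482.0000 / (0.076 − 0.01) = $431,545.45

$431545.45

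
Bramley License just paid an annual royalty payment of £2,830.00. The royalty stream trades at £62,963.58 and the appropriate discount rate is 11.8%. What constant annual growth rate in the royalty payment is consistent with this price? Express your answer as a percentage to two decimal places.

6.99%

P = D₀(1+g)/(r−g) ⇒ P(r−g) = D₀(1+g) ⇒ g(P+D₀) = P·r − D₀
g = (P·r − D₀)/(P + D₀) = (£62,963.58×0.118 − £2,830.00) / (£62,963.58 + £2,830.00) = 0.069911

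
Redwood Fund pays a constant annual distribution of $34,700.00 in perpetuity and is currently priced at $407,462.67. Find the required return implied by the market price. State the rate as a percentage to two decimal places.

8.52%

P = C/r ⇒ r = C/P = $34,700.00/$407,462.67 = 0.085161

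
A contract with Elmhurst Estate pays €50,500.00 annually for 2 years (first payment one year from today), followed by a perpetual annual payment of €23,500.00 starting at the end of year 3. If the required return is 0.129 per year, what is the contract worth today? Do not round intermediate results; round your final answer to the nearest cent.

€227267.95

PV of 2-year annuity: €50,500.00 × [1 − (1+0.129)^−2] / 0.129 = 84348.84803
Perpetuity value at year 2: €23,500.00 / 0.129 = 182170.54264
PV of perpetuity: 182170.54264 / (1+0.129)^2 = 142919.09850
Total PV = 84348.84803 + 142919.09850 = 227267.94653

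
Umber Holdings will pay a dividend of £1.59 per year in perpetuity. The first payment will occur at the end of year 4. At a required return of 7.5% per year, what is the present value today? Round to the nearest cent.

Value at end of year 3: C / r = £1.59 / 0.075 = £21.2000
Discount to today: PV = £21.2000 / (1 + 0.075)^3 = £21.2000 / 1.242297 = £17.07

£17.07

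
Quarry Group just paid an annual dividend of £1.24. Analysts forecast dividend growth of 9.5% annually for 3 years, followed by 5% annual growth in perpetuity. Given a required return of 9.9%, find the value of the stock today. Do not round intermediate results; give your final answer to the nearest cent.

D_1 = 1.35780
D_2 = 1.48679
D_3 = 1.62804
Terminal value at year 3: TV = D_3×(1+g_2)/(r−g_2) = 1.70944/0.049 = 34.88649
P_0 = D_1/(1+r)^1 + D_2/(1+r)^2 + D_3/(1+r)^3 + TV/(1+r)^3
    = 1.23549 + 1.23099 + 1.22651 + 26.28235 = 29.97534

£29.98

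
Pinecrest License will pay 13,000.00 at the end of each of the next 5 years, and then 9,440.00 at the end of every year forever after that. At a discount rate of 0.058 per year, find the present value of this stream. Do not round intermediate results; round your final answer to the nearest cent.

177836.58

PV of 5-year annuity: 13,000.00 × [1 − (1+0.058)^−5] / 0.058 = 55059.96285
Perpetuity value at year 5: 9,440.00 / 0.058 = 162758.62069
PV of perpetuity: 162758.62069 / (1+0.058)^5 = 122776.61689
Total PV = 55059.96285 + 122776.61689 = 177836.57975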